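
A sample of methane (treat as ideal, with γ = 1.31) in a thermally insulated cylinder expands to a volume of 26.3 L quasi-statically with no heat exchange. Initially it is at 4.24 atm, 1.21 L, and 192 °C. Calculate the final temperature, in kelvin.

T₂ ≈ 179 K

Adiabatic: T₁V₁^(γ−1) = T₂V₂^(γ−1) ⇒ T₂ = T₁ (V₁/V₂)^(γ−1).
T₁ = 192 °C = 465.1 K.
T₂ = 465.1 × (1.21/26.3)^(0.31) = 179.1 K.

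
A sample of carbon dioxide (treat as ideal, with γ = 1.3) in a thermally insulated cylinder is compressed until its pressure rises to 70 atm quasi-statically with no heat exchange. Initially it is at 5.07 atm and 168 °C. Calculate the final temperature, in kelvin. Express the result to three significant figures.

T₂ ≈ 809 K

Along an adiabat T P^((1−γ)/γ) is constant, so T₂ = T₁ (P₂/P₁)^((γ−1)/γ).
T₁ = 168 °C = 441.1 K.
T₂ = 441.1 × (70/5.07)^(0.231) = 808.5 K.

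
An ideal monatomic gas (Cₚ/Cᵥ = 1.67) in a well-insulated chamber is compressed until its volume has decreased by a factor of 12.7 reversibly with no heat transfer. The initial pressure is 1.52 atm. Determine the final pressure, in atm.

Adiabatic: P₁V₁^γ = P₂V₂^γ ⇒ P₂ = P₁ (V₁/V₂)^γ.
P₂ = 1.52 × 12.7^(1.67) = 106 atm.

P₂ ≈ 106 atm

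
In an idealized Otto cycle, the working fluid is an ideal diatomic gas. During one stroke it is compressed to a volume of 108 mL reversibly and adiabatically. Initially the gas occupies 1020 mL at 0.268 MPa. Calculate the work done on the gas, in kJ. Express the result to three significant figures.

γ = 7/5 for a diatomic ideal gas.
P₂ = P₁(V₁/V₂)^γ = 0.268×(1020/108)^(7/5) = 6.214 MPa.
For a reversible adiabat, W_by_gas = (P₁V₁ − P₂V₂)/(γ−1).
W_by = (268000×0.00102 − 6.214×10^6×0.000108) / (2/5) = -994.4 J.
W_on_gas = −W_by = 994.4 J.

W ≈ 0.994 kJ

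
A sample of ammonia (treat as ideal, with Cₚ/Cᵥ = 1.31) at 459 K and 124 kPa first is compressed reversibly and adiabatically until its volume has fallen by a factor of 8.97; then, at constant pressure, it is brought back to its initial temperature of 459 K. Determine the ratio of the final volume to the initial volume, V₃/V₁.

Adiabatic step: V₂/V₁ = 0.1115; T₂ = T₁·8.97^(0.31) = 906.1 K.
Isobaric step: V₃/V₂ = T₃/T₂ = 459/906.1.
V₃/V₁ = (V₂/V₁)(V₃/V₂) = 0.1115 × (459/906.1) = 0.05647.

V₃/V₁ ≈ 0.0565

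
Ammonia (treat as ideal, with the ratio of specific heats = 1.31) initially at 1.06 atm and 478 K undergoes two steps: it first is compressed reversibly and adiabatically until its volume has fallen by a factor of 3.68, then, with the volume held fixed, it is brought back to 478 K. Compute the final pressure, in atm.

Adiabatic step (PV^γ = const): P₂ = 1.06×3.68^(1.31) = 5.842 atm; T₂ = 478×3.68^(0.31) = 715.9 K.
Isochoric: P₃ = P₂(T₃/T₂) = 5.842 × (478/715.9) = 3.901 atm.

P₃ ≈ 3.90 atm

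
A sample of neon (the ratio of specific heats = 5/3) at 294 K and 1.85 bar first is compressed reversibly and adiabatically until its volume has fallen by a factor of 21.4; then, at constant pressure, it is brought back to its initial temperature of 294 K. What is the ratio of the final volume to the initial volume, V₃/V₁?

Adiabatic step: V₂/V₁ = 0.04673; T₂ = T₁·21.4^(2/3) = 2266 K.
Isobaric step: V₃/V₂ = T₃/T₂ = 294/2266.
V₃/V₁ = (V₂/V₁)(V₃/V₂) = 0.04673 × (294/2266) = 0.006062.

V₃/V₁ ≈ 0.00606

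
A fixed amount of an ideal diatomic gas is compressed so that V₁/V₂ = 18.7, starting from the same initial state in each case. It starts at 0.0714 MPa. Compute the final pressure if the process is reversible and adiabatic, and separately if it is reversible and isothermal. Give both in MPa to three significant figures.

adiabatic: 4.31 MPa; isothermal: 1.34 MPa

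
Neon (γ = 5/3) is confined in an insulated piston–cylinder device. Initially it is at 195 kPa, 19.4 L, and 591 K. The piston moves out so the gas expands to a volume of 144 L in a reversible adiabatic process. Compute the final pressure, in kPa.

P₂ ≈ 6.90 kPa

Adiabatic: P₁V₁^γ = P₂V₂^γ ⇒ P₂ = P₁ (V₁/V₂)^γ.
P₂ = 195 × (19.4/144)^(5/3) = 6.904 kPa.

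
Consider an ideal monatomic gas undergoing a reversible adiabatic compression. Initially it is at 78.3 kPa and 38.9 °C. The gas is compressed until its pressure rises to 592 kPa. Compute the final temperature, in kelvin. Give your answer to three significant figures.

Adiabatic: T₂/T₁ = (P₂/P₁)^((γ−1)/γ).
For a monatomic ideal gas γ = 5/3, so (γ−1)/γ = 2/5.
T₁ = 38.9 °C = 312 K.
T₂ = 312 × (592/78.3)^(2/5) = 700.9 K.

T₂ ≈ 701 K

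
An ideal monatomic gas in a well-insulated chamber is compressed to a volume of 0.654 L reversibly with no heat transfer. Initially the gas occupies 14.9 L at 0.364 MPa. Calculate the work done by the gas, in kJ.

γ = 5/3 for a monatomic ideal gas.
P₂ = P₁(V₁/V₂)^γ = 0.364×(14.9/0.654)^(5/3) = 66.65 MPa.
For a reversible adiabat, W_by_gas = (P₁V₁ − P₂V₂)/(γ−1).
W_by = (364000×0.0149 − 6.665×10^7×0.000654) / (2/3) = -57250 J.

W ≈ -57.2 kJ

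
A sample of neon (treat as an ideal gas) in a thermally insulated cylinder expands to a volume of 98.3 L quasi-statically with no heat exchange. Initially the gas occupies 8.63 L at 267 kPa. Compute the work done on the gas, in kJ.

γ = 5/3 for a monatomic ideal gas.
P₂ = P₁(V₁/V₂)^γ = 267×(8.63/98.3)^(5/3) = 4.63 kPa.
For a reversible adiabat, W_by_gas = (P₁V₁ − P₂V₂)/(γ−1).
W_by = (267000×0.00863 − 4630×0.0983) / (2/3) = 2774 J.
W_on_gas = −W_by = -2774 J.

W ≈ -2.77 kJ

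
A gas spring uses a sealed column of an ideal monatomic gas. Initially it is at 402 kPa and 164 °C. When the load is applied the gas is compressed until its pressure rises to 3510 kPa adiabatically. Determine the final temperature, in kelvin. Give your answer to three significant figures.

T₂ ≈ 1040 K

Adiabatic: T₂/T₁ = (P₂/P₁)^((γ−1)/γ).
For a monatomic ideal gas γ = 5/3, so (γ−1)/γ = 2/5.
T₁ = 164 °C = 437.1 K.
T₂ = 437.1 × (3510/402)^(2/5) = 1040 K.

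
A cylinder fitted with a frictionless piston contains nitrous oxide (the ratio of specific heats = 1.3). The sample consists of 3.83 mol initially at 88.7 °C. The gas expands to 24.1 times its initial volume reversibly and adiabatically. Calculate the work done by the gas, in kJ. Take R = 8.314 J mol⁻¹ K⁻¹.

W ≈ 23.6 kJ

For a reversible adiabat TV^(γ−1) is constant, so T₂ = T₁ (V₁/V₂)^(γ−1).
T₁ = 88.7 °C = 361.8 K.
T₂ = 361.8 × (1/24.1)^(0.3) = 139.3 K.
Q = 0, so ΔU = W_on_gas = nCᵥΔT with Cᵥ = R/(γ−1) = 27.71 J/(mol·K).
ΔU = 3.83 × 27.71 × (139.3 − 361.8) = -23620 J.
Work done by the gas = −ΔU = 23620 J.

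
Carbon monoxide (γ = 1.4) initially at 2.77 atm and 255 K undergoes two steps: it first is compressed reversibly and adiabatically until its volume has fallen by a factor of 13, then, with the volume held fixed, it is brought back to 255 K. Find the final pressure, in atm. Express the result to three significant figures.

Adiabatic step (PV^γ = const): P₂ = 2.77×13^(1.4) = 100.5 atm; T₂ = 255×13^(0.4) = 711.4 K.
Isochoric: P₃ = P₂(T₃/T₂) = 100.5 × (255/711.4) = 36.01 atm.

P₃ ≈ 36.0 atm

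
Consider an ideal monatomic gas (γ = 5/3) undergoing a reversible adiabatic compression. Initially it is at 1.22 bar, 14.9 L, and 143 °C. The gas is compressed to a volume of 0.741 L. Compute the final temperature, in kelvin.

For a reversible adiabat TV^(γ−1) is constant, so T₂ = T₁ (V₁/V₂)^(γ−1).
T₁ = 143 °C = 416.1 K.
T₂ = 416.1 × (14.9/0.741)^(2/3) = 3077 K.

T₂ ≈ 3080 K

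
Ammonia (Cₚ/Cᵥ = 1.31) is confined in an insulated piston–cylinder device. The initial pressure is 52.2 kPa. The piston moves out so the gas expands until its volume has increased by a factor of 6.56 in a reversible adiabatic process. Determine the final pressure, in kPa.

P₂ ≈ 4.44 kPa

Since PV^γ is constant along a reversible adiabat, P₂ = P₁ (V₁/V₂)^γ.
P₂ = 52.2 × (1/6.56)^(1.31) = 4.441 kPa.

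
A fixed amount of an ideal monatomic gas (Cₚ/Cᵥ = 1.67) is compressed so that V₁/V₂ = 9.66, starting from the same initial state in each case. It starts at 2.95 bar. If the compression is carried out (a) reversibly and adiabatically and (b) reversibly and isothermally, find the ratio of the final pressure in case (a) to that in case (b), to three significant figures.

P_adiabatic / P_isothermal ≈ 4.57

Isothermal: P_b = P₁(V₁/V₂) = 2.95×9.66.
Adiabatic: P_a = P₁(V₁/V₂)^γ = 2.95×9.66^(1.67).
P_a/P_b = (V₁/V₂)^(γ−1) = 9.66^(0.67) = 4.57.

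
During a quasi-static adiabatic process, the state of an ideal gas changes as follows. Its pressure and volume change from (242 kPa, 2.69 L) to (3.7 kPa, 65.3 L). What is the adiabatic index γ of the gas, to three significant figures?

γ ≈ 1.31

PV^γ = const ⇒ γ = ln(P₂/P₁) / ln(V₁/V₂).
γ = ln(3.7/242) / ln(2.69/65.3) = 1.311.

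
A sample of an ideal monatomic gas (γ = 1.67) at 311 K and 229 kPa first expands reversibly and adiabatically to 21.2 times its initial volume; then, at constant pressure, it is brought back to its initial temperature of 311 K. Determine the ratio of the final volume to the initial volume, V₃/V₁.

V₃/V₁ ≈ 164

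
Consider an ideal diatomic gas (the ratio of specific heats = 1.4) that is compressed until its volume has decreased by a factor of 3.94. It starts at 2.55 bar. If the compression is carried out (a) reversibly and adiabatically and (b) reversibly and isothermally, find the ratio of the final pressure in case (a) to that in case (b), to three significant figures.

P_adiabatic / P_isothermal ≈ 1.73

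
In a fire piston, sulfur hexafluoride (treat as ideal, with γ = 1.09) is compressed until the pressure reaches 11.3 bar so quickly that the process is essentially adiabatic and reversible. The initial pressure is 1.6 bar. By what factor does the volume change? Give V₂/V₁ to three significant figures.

V₂/V₁ ≈ 0.166

From PV^γ = const, V₂/V₁ = (P₁/P₂)^(1/γ).
V₂/V₁ = (1.6/11.3)^(0.917) = 0.1664.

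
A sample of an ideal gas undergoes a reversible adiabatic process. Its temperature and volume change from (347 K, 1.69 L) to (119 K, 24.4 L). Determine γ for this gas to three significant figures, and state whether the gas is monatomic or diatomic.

γ ≈ 1.40; diatomic

TV^(γ−1) = const ⇒ γ − 1 = ln(T₂/T₁) / ln(V₁/V₂).
γ = 1 + ln(119/347) / ln(1.69/24.4) = 1.401.
γ ≈ 1.40 is close to 7/5, so the gas is diatomic.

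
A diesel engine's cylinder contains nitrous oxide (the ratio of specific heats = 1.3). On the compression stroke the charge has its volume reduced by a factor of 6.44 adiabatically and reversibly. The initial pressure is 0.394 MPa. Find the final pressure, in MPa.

P₂ ≈ 4.44 MPa

Since PV^γ is constant along a reversible adiabat, P₂ = P₁ (V₁/V₂)^γ.
P₂ = 0.394 × 6.44^(1.3) = 4.437 MPa.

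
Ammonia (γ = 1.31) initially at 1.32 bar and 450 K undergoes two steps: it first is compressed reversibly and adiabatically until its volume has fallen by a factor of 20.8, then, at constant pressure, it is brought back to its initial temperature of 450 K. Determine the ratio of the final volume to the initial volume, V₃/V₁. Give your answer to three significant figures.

V₃/V₁ ≈ 0.0188

Adiabatic step: V₂/V₁ = 0.04808; T₂ = T₁·20.8^(0.31) = 1153 K.
Isobaric step: V₃/V₂ = T₃/T₂ = 450/1153.
V₃/V₁ = (V₂/V₁)(V₃/V₂) = 0.04808 × (450/1153) = 0.01876.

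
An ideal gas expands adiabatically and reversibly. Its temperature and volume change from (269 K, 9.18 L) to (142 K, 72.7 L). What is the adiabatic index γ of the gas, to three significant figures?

γ ≈ 1.31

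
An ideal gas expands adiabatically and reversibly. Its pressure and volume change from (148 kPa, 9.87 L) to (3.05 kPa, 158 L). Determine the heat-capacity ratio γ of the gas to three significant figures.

γ ≈ 1.40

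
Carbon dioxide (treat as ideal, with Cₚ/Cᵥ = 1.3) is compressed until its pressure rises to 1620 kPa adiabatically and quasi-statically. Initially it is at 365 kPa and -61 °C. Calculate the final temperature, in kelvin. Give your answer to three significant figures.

Along an adiabat T P^((1−γ)/γ) is constant, so T₂ = T₁ (P₂/P₁)^((γ−1)/γ).
T₁ = -61 °C = 212.1 K.
T₂ = 212.1 × (1620/365)^(0.231) = 299.2 K.

T₂ ≈ 299 K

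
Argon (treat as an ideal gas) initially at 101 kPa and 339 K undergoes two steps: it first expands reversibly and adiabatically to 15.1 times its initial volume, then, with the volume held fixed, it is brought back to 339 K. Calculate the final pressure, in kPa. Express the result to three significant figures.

P₃ ≈ 6.69 kPa

For a monatomic ideal gas γ = 5/3.
Adiabatic step (PV^γ = const): P₂ = 101×(1/15.1)^(5/3) = 1.095 kPa; T₂ = 339×(1/15.1)^(2/3) = 55.49 K.
Isochoric: P₃ = P₂(T₃/T₂) = 1.095 × (339/55.49) = 6.689 kPa.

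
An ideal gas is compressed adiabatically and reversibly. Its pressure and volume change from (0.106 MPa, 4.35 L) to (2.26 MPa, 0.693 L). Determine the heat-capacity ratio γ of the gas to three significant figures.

γ ≈ 1.67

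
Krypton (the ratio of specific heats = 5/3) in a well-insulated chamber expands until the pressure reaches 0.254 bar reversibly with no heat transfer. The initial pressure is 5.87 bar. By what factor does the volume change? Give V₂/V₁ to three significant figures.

V₂/V₁ ≈ 6.58

From PV^γ = const, V₂/V₁ = (P₁/P₂)^(1/γ).
V₂/V₁ = (5.87/0.254)^(3/5) = 6.581.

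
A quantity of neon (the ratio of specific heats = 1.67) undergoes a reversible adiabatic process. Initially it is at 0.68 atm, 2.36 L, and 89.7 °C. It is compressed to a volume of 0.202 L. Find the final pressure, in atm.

Since PV^γ is constant along a reversible adiabat, P₂ = P₁ (V₁/V₂)^γ.
P₂ = 0.68 × (2.36/0.202)^(1.67) = 41.24 atm.

P₂ ≈ 41.2 atm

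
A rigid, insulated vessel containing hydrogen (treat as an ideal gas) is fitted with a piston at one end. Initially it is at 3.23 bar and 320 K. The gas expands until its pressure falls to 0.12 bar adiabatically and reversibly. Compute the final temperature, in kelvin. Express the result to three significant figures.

T₂ ≈ 125 K

Adiabatic: T₂/T₁ = (P₂/P₁)^((γ−1)/γ).
For a diatomic ideal gas γ = 7/5, so (γ−1)/γ = 2/7.
T₂ = 320 × (0.12/3.23)^(2/7) = 124.9 K.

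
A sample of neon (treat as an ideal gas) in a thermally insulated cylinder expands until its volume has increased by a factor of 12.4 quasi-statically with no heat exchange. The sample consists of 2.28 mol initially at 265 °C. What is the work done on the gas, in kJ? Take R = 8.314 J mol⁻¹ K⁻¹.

W ≈ -12.4 kJ

For a reversible adiabat TV^(γ−1) is constant, so T₂ = T₁ (V₁/V₂)^(γ−1).
γ = 5/3 for a monatomic ideal gas, so γ−1 = 2/3.
T₁ = 265 °C = 538.1 K.
T₂ = 538.1 × (1/12.4)^(2/3) = 100.5 K.
Q = 0, so ΔU = W_on_gas = nCᵥΔT with Cᵥ = R/(γ−1) = 12.47 J/(mol·K).
ΔU = 2.28 × 12.47 × (100.5 − 538.1) = -12450 J.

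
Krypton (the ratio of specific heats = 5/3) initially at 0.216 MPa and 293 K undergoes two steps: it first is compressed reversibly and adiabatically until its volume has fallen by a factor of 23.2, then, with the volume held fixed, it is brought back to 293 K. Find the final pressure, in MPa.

Adiabatic step (PV^γ = const): P₂ = 0.216×23.2^(5/3) = 40.76 MPa; T₂ = 293×23.2^(2/3) = 2383 K.
Isochoric: P₃ = P₂(T₃/T₂) = 40.76 × (293/2383) = 5.011 MPa.

P₃ ≈ 5.01 MPa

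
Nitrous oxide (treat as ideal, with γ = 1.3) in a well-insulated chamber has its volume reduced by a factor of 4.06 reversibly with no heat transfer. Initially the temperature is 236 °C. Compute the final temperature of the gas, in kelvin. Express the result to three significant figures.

T₂ ≈ 775 K

For a reversible adiabat TV^(γ−1) is constant, so T₂ = T₁ (V₁/V₂)^(γ−1).
T₁ = 236 °C = 509.1 K.
T₂ = 509.1 × 4.06^(0.3) = 775.2 K.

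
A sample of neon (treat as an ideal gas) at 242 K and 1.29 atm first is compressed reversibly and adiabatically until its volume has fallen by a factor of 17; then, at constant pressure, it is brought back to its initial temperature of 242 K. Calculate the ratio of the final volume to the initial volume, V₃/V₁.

For a monatomic ideal gas γ = 5/3.
Adiabatic step: V₂/V₁ = 0.05882; T₂ = T₁·17^(2/3) = 1600 K.
Isobaric step: V₃/V₂ = T₃/T₂ = 242/1600.
V₃/V₁ = (V₂/V₁)(V₃/V₂) = 0.05882 × (242/1600) = 0.008897.

V₃/V₁ ≈ 0.00890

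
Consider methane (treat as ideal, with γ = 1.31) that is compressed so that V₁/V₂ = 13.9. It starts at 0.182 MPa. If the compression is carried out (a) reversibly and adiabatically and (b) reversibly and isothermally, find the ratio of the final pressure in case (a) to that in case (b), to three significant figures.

P_adiabatic / P_isothermal ≈ 2.26

Isothermal: P_b = P₁(V₁/V₂) = 0.182×13.9.
Adiabatic: P_a = P₁(V₁/V₂)^γ = 0.182×13.9^(1.31).
P_a/P_b = (V₁/V₂)^(γ−1) = 13.9^(0.31) = 2.261.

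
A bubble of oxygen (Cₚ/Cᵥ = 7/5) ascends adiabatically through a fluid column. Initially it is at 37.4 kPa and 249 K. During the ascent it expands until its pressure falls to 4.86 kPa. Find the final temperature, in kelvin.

T₂ ≈ 139 K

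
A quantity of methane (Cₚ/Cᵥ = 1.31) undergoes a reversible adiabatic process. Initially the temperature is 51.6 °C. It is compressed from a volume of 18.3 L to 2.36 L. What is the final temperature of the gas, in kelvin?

Adiabatic: T₁V₁^(γ−1) = T₂V₂^(γ−1) ⇒ T₂ = T₁ (V₁/V₂)^(γ−1).
T₁ = 51.6 °C = 324.8 K.
T₂ = 324.8 × (18.3/2.36)^(0.31) = 612.8 K.

T₂ ≈ 613 K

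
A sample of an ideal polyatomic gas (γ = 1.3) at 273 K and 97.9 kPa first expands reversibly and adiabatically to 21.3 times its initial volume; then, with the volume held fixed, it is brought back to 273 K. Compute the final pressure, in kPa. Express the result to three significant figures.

P₃ ≈ 4.60 kPa

Adiabatic step (PV^γ = const): P₂ = 97.9×(1/21.3)^(1.3) = 1.836 kPa; T₂ = 273×(1/21.3)^(0.3) = 109.1 K.
Isochoric: P₃ = P₂(T₃/T₂) = 1.836 × (273/109.1) = 4.596 kPa.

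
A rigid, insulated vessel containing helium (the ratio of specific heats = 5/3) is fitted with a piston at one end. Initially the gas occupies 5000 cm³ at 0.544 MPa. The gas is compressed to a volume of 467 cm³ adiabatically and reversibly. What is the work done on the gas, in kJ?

P₂ = P₁(V₁/V₂)^γ = 0.544×(5000/467)^(5/3) = 28.29 MPa.
For a reversible adiabat, W_by_gas = (P₁V₁ − P₂V₂)/(γ−1).
W_by = (544000×0.005 − 2.829×10^7×0.000467) / (2/3) = -15740 J.
W_on_gas = −W_by = 15740 J.

W ≈ 15.7 kJ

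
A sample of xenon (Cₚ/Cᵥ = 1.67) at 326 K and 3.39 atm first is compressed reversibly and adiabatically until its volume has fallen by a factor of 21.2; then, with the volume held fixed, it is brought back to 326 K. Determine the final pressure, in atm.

Adiabatic step (PV^γ = const): P₂ = 3.39×21.2^(1.67) = 556.1 atm; T₂ = 326×21.2^(0.67) = 2523 K.
Isochoric: P₃ = P₂(T₃/T₂) = 556.1 × (326/2523) = 71.87 atm.

P₃ ≈ 71.9 atm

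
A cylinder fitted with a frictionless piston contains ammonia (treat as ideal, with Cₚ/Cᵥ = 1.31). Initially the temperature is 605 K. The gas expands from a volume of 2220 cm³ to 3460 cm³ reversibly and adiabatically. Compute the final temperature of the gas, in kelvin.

T₂ ≈ 527 K

For a reversible adiabat TV^(γ−1) is constant, so T₂ = T₁ (V₁/V₂)^(γ−1).
T₂ = 605 × (2220/3460)^(0.31) = 527.2 K.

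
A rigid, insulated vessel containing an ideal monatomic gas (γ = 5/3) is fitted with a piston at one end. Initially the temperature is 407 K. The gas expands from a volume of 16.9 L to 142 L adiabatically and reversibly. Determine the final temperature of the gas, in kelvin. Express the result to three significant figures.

T₂ ≈ 98.5 K

Adiabatic: T₁V₁^(γ−1) = T₂V₂^(γ−1) ⇒ T₂ = T₁ (V₁/V₂)^(γ−1).
T₂ = 407 × (16.9/142)^(2/3) = 98.48 K.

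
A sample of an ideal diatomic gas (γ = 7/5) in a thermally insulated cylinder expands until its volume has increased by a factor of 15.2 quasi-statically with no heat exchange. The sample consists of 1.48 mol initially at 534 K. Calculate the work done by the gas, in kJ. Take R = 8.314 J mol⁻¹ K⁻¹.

Adiabatic: T₁V₁^(γ−1) = T₂V₂^(γ−1) ⇒ T₂ = T₁ (V₁/V₂)^(γ−1).
T₂ = 534 × (1/15.2)^(2/5) = 179.8 K.
Q = 0, so ΔU = W_on_gas = nCᵥΔT with Cᵥ = R/(γ−1) = 20.79 J/(mol·K).
ΔU = 1.48 × 20.79 × (179.8 − 534) = -10900 J.
Work done by the gas = −ΔU = 10900 J.

W ≈ 10.9 kJ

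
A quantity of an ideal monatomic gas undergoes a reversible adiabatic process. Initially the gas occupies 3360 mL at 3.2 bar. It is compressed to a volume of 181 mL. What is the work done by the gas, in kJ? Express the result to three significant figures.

γ = 5/3 for a monatomic ideal gas.
P₂ = P₁(V₁/V₂)^γ = 3.2×(3360/181)^(5/3) = 416.5 bar.
For a reversible adiabat, W_by_gas = (P₁V₁ − P₂V₂)/(γ−1).
W_by = (320000×0.00336 − 4.165×10^7×0.000181) / (2/3) = -9694 J.

W ≈ -9.69 kJ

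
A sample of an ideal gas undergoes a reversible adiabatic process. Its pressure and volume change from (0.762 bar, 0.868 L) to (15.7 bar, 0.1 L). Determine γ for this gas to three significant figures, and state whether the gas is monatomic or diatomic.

γ ≈ 1.40; diatomic

PV^γ = const ⇒ γ = ln(P₂/P₁) / ln(V₁/V₂).
γ = ln(15.7/0.762) / ln(0.868/0.1) = 1.4.
γ ≈ 1.40 is close to 7/5, so the gas is diatomic.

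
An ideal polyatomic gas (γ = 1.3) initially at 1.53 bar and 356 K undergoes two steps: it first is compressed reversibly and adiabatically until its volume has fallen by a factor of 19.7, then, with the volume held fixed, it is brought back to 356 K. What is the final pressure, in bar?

P₃ ≈ 30.1 bar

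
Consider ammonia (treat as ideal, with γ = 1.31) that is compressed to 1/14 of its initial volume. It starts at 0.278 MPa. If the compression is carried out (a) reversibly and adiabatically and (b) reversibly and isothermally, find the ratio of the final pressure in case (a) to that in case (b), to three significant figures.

Isothermal: P_b = P₁(V₁/V₂) = 0.278×14.
Adiabatic: P_a = P₁(V₁/V₂)^γ = 0.278×14^(1.31).
P_a/P_b = (V₁/V₂)^(γ−1) = 14^(0.31) = 2.266.

P_adiabatic / P_isothermal ≈ 2.27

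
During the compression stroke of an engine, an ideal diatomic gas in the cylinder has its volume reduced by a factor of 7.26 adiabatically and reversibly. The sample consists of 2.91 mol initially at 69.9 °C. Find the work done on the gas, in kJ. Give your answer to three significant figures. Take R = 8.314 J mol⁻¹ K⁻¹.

W ≈ 25.1 kJ

Adiabatic: T₁V₁^(γ−1) = T₂V₂^(γ−1) ⇒ T₂ = T₁ (V₁/V₂)^(γ−1).
γ = 7/5 for a diatomic ideal gas, so γ−1 = 2/5.
T₁ = 69.9 °C = 343 K.
T₂ = 343 × 7.26^(2/5) = 758.1 K.
Q = 0, so ΔU = W_on_gas = nCᵥΔT with Cᵥ = R/(γ−1) = 20.79 J/(mol·K).
ΔU = 2.91 × 20.79 × (758.1 − 343) = 25100 J.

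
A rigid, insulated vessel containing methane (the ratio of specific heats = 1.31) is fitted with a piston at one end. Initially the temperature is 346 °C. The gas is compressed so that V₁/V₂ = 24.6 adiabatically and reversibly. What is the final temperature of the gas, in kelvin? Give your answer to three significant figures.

For a reversible adiabat TV^(γ−1) is constant, so T₂ = T₁ (V₁/V₂)^(γ−1).
T₁ = 346 °C = 619.1 K.
T₂ = 619.1 × 24.6^(0.31) = 1671 K.

T₂ ≈ 1670 K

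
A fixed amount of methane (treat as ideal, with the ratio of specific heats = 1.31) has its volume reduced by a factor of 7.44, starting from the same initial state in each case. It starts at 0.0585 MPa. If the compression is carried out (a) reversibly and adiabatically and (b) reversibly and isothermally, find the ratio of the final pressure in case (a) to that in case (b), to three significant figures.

Isothermal: P_b = P₁(V₁/V₂) = 0.0585×7.44.
Adiabatic: P_a = P₁(V₁/V₂)^γ = 0.0585×7.44^(1.31).
P_a/P_b = (V₁/V₂)^(γ−1) = 7.44^(0.31) = 1.863.

P_adiabatic / P_isothermal ≈ 1.86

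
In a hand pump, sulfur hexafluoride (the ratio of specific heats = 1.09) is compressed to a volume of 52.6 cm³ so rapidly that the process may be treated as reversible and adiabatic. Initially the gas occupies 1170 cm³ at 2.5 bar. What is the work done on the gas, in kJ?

W ≈ 1.05 kJ

P₂ = P₁(V₁/V₂)^γ = 2.5×(1170/52.6)^(1.09) = 73.52 bar.
For a reversible adiabat, W_by_gas = (P₁V₁ − P₂V₂)/(γ−1).
W_by = (250000×0.00117 − 7.352×10^6×5.26×10^-5) / (0.09) = -1047 J.
W_on_gas = −W_by = 1047 J.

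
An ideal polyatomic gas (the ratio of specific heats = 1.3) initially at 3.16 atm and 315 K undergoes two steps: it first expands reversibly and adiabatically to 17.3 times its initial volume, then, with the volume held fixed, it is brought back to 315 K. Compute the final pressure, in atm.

P₃ ≈ 0.183 atm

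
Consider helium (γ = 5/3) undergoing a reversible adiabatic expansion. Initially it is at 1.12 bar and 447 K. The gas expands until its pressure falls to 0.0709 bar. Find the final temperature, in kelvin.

Adiabatic: T₂/T₁ = (P₂/P₁)^((γ−1)/γ).
T₂ = 447 × (0.0709/1.12)^(2/5) = 148.2 K.

T₂ ≈ 148 K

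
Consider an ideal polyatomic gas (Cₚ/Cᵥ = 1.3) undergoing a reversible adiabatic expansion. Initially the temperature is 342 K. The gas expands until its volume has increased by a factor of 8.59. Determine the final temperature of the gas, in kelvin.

T₂ ≈ 179 K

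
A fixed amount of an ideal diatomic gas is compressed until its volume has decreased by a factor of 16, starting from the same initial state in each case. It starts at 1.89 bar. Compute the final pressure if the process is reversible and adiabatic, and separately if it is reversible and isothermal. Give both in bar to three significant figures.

For a diatomic ideal gas γ = 7/5.
Isothermal: P₂ = P₁(V₁/V₂) = 1.89×16 = 30.24 bar.
Adiabatic: P₂ = P₁(V₁/V₂)^γ = 1.89×16^(7/5) = 91.67 bar.

adiabatic: 91.7 bar; isothermal: 30.2 bar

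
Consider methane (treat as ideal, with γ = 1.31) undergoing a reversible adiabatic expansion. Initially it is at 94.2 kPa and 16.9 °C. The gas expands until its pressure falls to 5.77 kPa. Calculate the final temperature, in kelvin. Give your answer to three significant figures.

T₂ ≈ 150 K

Adiabatic: T₂/T₁ = (P₂/P₁)^((γ−1)/γ).
T₁ = 16.9 °C = 290 K.
T₂ = 290 × (5.77/94.2)^(0.237) = 149.8 K.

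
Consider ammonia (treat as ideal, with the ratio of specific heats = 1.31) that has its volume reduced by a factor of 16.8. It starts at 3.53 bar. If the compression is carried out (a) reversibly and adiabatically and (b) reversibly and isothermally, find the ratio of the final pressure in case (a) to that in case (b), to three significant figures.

P_adiabatic / P_isothermal ≈ 2.40

Isothermal: P_b = P₁(V₁/V₂) = 3.53×16.8.
Adiabatic: P_a = P₁(V₁/V₂)^γ = 3.53×16.8^(1.31).
P_a/P_b = (V₁/V₂)^(γ−1) = 16.8^(0.31) = 2.398.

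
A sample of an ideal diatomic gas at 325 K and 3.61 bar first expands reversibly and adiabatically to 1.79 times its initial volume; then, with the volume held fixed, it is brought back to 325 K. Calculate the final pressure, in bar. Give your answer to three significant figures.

P₃ ≈ 2.02 bar

For a diatomic ideal gas γ = 7/5.
Adiabatic step (PV^γ = const): P₂ = 3.61×(1/1.79)^(7/5) = 1.598 bar; T₂ = 325×(1/1.79)^(2/5) = 257.5 K.
Isochoric: P₃ = P₂(T₃/T₂) = 1.598 × (325/257.5) = 2.017 bar.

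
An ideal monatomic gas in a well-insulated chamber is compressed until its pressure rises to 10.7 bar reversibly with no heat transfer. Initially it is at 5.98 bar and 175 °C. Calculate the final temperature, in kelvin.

T₂ ≈ 566 K

Adiabatic: T₂/T₁ = (P₂/P₁)^((γ−1)/γ).
For a monatomic ideal gas γ = 5/3, so (γ−1)/γ = 2/5.
T₁ = 175 °C = 448.1 K.
T₂ = 448.1 × (10.7/5.98)^(2/5) = 565.6 K.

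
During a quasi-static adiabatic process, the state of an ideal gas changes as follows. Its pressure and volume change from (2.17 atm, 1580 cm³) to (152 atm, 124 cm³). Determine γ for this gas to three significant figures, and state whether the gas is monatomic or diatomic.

PV^γ = const ⇒ γ = ln(P₂/P₁) / ln(V₁/V₂).
γ = ln(152/2.17) / ln(1580/124) = 1.67.
γ ≈ 1.67 is close to 5/3, so the gas is monatomic.

γ ≈ 1.67; monatomic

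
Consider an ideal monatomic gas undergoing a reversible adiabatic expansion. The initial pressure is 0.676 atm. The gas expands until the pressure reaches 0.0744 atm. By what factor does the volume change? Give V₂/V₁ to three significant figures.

V₂/V₁ ≈ 3.76

From PV^γ = const, V₂/V₁ = (P₁/P₂)^(1/γ).
For a monatomic ideal gas γ = 5/3.
V₂/V₁ = (0.676/0.0744)^(3/5) = 3.759.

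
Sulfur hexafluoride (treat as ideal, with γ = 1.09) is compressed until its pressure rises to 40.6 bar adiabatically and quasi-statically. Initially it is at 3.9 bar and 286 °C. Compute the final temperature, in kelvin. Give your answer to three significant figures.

Adiabatic: T₂/T₁ = (P₂/P₁)^((γ−1)/γ).
T₁ = 286 °C = 559.1 K.
T₂ = 559.1 × (40.6/3.9)^(0.0826) = 678.5 K.

T₂ ≈ 678 K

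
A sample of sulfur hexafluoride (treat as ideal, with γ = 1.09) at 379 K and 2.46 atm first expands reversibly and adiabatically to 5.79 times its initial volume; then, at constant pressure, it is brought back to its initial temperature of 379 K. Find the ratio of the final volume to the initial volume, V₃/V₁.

V₃/V₁ ≈ 6.78

Adiabatic step: V₂/V₁ = 5.79; T₂ = T₁·(1/5.79)^(0.09) = 323.6 K.
Isobaric step: V₃/V₂ = T₃/T₂ = 379/323.6.
V₃/V₁ = (V₂/V₁)(V₃/V₂) = 5.79 × (379/323.6) = 6.781.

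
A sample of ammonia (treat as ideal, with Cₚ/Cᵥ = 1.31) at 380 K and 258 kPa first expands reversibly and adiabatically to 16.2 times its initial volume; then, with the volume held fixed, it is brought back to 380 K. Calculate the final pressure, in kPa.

P₃ ≈ 15.9 kPa

Adiabatic step (PV^γ = const): P₂ = 258×(1/16.2)^(1.31) = 6.717 kPa; T₂ = 380×(1/16.2)^(0.31) = 160.3 K.
Isochoric: P₃ = P₂(T₃/T₂) = 6.717 × (380/160.3) = 15.93 kPa.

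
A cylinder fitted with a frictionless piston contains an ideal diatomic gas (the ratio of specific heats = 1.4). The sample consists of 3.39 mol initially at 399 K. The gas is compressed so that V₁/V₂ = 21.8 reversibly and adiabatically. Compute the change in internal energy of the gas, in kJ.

Adiabatic: T₁V₁^(γ−1) = T₂V₂^(γ−1) ⇒ T₂ = T₁ (V₁/V₂)^(γ−1).
T₂ = 399 × 21.8^(0.4) = 1369 K.
Q = 0, so ΔU = W_on_gas = nCᵥΔT with Cᵥ = R/(γ−1) = 20.79 J/(mol·K).
ΔU = 3.39 × 20.79 × (1369 − 399) = 68340 J.

ΔU ≈ 68.3 kJ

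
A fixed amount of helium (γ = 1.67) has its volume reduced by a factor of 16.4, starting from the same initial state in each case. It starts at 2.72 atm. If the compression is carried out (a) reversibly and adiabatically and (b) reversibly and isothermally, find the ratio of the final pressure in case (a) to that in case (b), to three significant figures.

P_adiabatic / P_isothermal ≈ 6.52

Isothermal: P_b = P₁(V₁/V₂) = 2.72×16.4.
Adiabatic: P_a = P₁(V₁/V₂)^γ = 2.72×16.4^(1.67).
P_a/P_b = (V₁/V₂)^(γ−1) = 16.4^(0.67) = 6.515.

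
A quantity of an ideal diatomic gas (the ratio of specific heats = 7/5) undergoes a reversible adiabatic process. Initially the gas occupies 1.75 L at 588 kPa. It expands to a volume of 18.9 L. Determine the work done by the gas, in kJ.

W ≈ 1.58 kJ

P₂ = P₁(V₁/V₂)^γ = 588×(1.75/18.9)^(7/5) = 21.02 kPa.
For a reversible adiabat, W_by_gas = (P₁V₁ − P₂V₂)/(γ−1).
W_by = (588000×0.00175 − 21020×0.0189) / (2/5) = 1579 J.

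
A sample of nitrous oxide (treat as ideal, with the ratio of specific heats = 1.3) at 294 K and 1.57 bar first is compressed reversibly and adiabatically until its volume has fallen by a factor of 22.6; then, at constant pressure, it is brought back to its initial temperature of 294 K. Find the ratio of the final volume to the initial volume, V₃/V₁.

V₃/V₁ ≈ 0.0174

Adiabatic step: V₂/V₁ = 0.04425; T₂ = T₁·22.6^(0.3) = 749.2 K.
Isobaric step: V₃/V₂ = T₃/T₂ = 294/749.2.
V₃/V₁ = (V₂/V₁)(V₃/V₂) = 0.04425 × (294/749.2) = 0.01736.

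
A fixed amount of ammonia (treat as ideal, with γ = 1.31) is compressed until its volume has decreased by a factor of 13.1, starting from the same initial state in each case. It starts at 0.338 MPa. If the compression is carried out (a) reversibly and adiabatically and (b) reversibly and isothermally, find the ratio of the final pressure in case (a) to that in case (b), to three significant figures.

P_adiabatic / P_isothermal ≈ 2.22

Isothermal: P_b = P₁(V₁/V₂) = 0.338×13.1.
Adiabatic: P_a = P₁(V₁/V₂)^γ = 0.338×13.1^(1.31).
P_a/P_b = (V₁/V₂)^(γ−1) = 13.1^(0.31) = 2.22.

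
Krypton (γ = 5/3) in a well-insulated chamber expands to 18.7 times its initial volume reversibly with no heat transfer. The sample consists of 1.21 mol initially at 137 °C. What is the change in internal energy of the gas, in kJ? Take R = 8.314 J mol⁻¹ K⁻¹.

For a reversible adiabat TV^(γ−1) is constant, so T₂ = T₁ (V₁/V₂)^(γ−1).
T₁ = 137 °C = 410.1 K.
T₂ = 410.1 × (1/18.7)^(2/3) = 58.22 K.
Q = 0, so ΔU = W_on_gas = nCᵥΔT with Cᵥ = R/(γ−1) = 12.47 J/(mol·K).
ΔU = 1.21 × 12.47 × (58.22 − 410.1) = -5311 J.

ΔU ≈ -5.31 kJ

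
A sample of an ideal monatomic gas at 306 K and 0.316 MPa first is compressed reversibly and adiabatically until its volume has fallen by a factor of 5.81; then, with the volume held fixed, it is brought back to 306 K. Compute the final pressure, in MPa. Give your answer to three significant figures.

P₃ ≈ 1.84 MPa

For a monatomic ideal gas γ = 5/3.
Adiabatic step (PV^γ = const): P₂ = 0.316×5.81^(5/3) = 5.934 MPa; T₂ = 306×5.81^(2/3) = 988.9 K.
Isochoric: P₃ = P₂(T₃/T₂) = 5.934 × (306/988.9) = 1.836 MPa.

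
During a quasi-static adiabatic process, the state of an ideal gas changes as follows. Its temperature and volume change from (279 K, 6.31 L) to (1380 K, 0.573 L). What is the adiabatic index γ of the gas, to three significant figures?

γ ≈ 1.67

TV^(γ−1) = const ⇒ γ − 1 = ln(T₂/T₁) / ln(V₁/V₂).
γ = 1 + ln(1380/279) / ln(6.31/0.573) = 1.666.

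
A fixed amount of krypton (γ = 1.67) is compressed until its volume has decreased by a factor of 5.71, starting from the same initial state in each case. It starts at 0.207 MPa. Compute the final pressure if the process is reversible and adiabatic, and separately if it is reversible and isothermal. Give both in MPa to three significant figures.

Isothermal: P₂ = P₁(V₁/V₂) = 0.207×5.71 = 1.182 MPa.
Adiabatic: P₂ = P₁(V₁/V₂)^γ = 0.207×5.71^(1.67) = 3.798 MPa.

adiabatic: 3.80 MPa; isothermal: 1.18 MPa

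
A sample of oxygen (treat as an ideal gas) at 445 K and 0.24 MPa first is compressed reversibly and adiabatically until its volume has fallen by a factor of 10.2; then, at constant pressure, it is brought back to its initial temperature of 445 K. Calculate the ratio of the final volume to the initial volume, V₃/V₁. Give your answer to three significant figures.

V₃/V₁ ≈ 0.0387

For a diatomic ideal gas γ = 7/5.
Adiabatic step: V₂/V₁ = 0.09804; T₂ = T₁·10.2^(2/5) = 1127 K.
Isobaric step: V₃/V₂ = T₃/T₂ = 445/1127.
V₃/V₁ = (V₂/V₁)(V₃/V₂) = 0.09804 × (445/1127) = 0.03872.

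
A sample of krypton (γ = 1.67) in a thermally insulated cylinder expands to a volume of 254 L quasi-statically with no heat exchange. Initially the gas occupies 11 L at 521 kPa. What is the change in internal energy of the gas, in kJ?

ΔU ≈ -7.51 kJ

P₂ = P₁(V₁/V₂)^γ = 521×(11/254)^(1.67) = 2.754 kPa.
For a reversible adiabat, W_by_gas = (P₁V₁ − P₂V₂)/(γ−1).
W_by = (521000×0.011 − 2754×0.254) / (0.67) = 7510 J.
Q = 0 ⇒ ΔU = −W_by = -7510 J.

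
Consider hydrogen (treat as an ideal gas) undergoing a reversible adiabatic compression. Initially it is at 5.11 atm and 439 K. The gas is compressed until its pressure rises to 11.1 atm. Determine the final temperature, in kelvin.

Along an adiabat T P^((1−γ)/γ) is constant, so T₂ = T₁ (P₂/P₁)^((γ−1)/γ).
For a diatomic ideal gas γ = 7/5, so (γ−1)/γ = 2/7.
T₂ = 439 × (11.1/5.11)^(2/7) = 547.9 K.

T₂ ≈ 548 K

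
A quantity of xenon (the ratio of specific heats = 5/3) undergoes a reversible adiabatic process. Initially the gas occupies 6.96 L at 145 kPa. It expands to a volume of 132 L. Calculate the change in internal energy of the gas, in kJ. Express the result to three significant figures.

ΔU ≈ -1.30 kJ

P₂ = P₁(V₁/V₂)^γ = 145×(6.96/132)^(5/3) = 1.075 kPa.
For a reversible adiabat, W_by_gas = (P₁V₁ − P₂V₂)/(γ−1).
W_by = (145000×0.00696 − 1075×0.132) / (2/3) = 1301 J.
Q = 0 ⇒ ΔU = −W_by = -1301 J.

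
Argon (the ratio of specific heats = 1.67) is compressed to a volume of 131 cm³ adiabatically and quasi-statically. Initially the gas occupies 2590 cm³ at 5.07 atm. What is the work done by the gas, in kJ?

P₂ = P₁(V₁/V₂)^γ = 5.07×(2590/131)^(1.67) = 740.2 atm.
For a reversible adiabat, W_by_gas = (P₁V₁ − P₂V₂)/(γ−1).
W_by = (513700×0.00259 − 7.501×10^7×0.000131) / (0.67) = -12680 J.

W ≈ -12.7 kJ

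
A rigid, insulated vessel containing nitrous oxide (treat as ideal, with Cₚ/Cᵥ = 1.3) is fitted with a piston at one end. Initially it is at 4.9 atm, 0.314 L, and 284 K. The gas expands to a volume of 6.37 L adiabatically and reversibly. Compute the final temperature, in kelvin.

T₂ ≈ 115 K

Adiabatic: T₁V₁^(γ−1) = T₂V₂^(γ−1) ⇒ T₂ = T₁ (V₁/V₂)^(γ−1).
T₂ = 284 × (0.314/6.37)^(0.3) = 115.1 K.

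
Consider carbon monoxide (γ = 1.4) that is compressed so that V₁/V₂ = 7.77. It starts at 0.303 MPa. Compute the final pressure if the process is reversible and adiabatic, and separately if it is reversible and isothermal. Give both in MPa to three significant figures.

adiabatic: 5.35 MPa; isothermal: 2.35 MPa

Isothermal: P₂ = P₁(V₁/V₂) = 0.303×7.77 = 2.354 MPa.
Adiabatic: P₂ = P₁(V₁/V₂)^γ = 0.303×7.77^(1.4) = 5.346 MPa.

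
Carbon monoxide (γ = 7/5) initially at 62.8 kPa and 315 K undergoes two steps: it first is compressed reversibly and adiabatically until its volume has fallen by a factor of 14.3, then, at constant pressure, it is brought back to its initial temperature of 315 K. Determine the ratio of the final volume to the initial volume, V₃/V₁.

V₃/V₁ ≈ 0.0241

Adiabatic step: V₂/V₁ = 0.06993; T₂ = T₁·14.3^(2/5) = 912.9 K.
Isobaric step: V₃/V₂ = T₃/T₂ = 315/912.9.
V₃/V₁ = (V₂/V₁)(V₃/V₂) = 0.06993 × (315/912.9) = 0.02413.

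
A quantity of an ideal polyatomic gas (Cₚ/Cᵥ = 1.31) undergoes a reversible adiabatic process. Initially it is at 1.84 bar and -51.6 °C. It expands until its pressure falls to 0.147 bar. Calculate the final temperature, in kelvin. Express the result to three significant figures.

T₂ ≈ 122 K

Adiabatic: T₂/T₁ = (P₂/P₁)^((γ−1)/γ).
T₁ = -51.6 °C = 221.5 K.
T₂ = 221.5 × (0.147/1.84)^(0.237) = 121.8 K.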